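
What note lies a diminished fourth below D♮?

A#

D down a perfect fourth is A, so the target letter is A.
From D, a diminished fourth is 4 semitones down: A#.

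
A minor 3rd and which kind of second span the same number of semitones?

A minor third spans 3 semitones.
A second spanning 3 semitones is augmented (the major second is 2).

augmented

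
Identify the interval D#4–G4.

diminished fourth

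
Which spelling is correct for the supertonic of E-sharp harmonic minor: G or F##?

Each scale degree takes a distinct letter name. Degree 2 of a scale on E must use the letter F.
F## and G are enharmonically the same pitch, but only F## uses the letter F, so it is the correct spelling here.

F##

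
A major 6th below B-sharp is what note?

B down a major sixth is D, so the target letter is D.
From B#, a major sixth is 9 semitones down: D#.

D#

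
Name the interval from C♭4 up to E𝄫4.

minor third

Counting letters C–D–E gives a third.
Cb→Ebb = 3 semitones, 1 narrower than the major third (4), so minor.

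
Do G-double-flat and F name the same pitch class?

Gbb = pitch class 5 and F = pitch class 5 — the same pitch class, so they are enharmonic equivalents.

Yes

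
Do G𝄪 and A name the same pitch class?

G## is pitch class 9; A is pitch class 9.
All spellings map to pitch class 9, so they are enharmonically equivalent.

Yes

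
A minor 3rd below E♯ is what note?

A third below E lands on the letter C.
A minor third spans 3 semitones, so E# moves to pitch class 2. On the letter C that is C##.

C##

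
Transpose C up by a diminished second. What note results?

C up a major second is D, so the target letter is D.
From C, a diminished second is 0 semitones up: Dbb.

Dbb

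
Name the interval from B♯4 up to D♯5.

The letter names run B→D, a span of 2 letter steps, so the interval is some kind of third.
B# to D# is 3 semitones. A major third is 4, so 3 makes it minor.

minor third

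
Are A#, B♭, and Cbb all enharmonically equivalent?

Yes

A# is pitch class 10; Bb is pitch class 10; Cbb is pitch class 10.
All spellings map to pitch class 10, so they are enharmonically equivalent.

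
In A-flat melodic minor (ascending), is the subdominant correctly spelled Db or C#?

Each scale degree takes a distinct letter name. Degree 4 of a scale on A must use the letter D.
Db and C# are enharmonically the same pitch, but only Db uses the letter D, so it is the correct spelling here.

Db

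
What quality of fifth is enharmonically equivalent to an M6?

doubly augmented

A major sixth spans 9 semitones.
A fifth spanning 9 semitones is doubly augmented (the perfect fifth is 7).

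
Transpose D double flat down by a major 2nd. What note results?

Cbb

A second below D lands on the letter C.
A major second spans 2 semitones, so Dbb moves to pitch class 10. On the letter C that is Cbb.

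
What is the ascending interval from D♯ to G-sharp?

perfect fourth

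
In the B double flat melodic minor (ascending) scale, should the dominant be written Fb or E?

Each scale degree takes a distinct letter name. Degree 5 of a scale on B must use the letter F.
Fb and E are enharmonically the same pitch, but only Fb uses the letter F, so it is the correct spelling here.

Fb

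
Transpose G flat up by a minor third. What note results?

Bbb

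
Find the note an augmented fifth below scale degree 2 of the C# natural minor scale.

G

Scale degree 2 of C# natural minor is D#.
An augmented fifth (8 semitones) below D# lands on the letter G, giving G.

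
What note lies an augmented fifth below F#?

Bb

F down a perfect fifth is Bb, so the target letter is B.
From F#, an augmented fifth is 8 semitones down: Bb.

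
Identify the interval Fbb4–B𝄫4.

augmented fourth

Counting letters F–G–A–B gives a fourth.
Fbb→Bbb = 6 semitones, 1 wider than the perfect fourth (5), so augmented.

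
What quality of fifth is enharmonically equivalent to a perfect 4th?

A perfect fourth spans 5 semitones.
A fifth spanning 5 semitones is doubly diminished (the perfect fifth is 7).

doubly diminished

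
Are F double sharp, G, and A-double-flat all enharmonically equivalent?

F## = pitch class 7 and G = pitch class 7 and Abb = pitch class 7 — the same pitch class, so they are enharmonic equivalents.

Yes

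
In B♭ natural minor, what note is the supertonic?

Degree 2 takes the letter 1 step above B, which is C.
In natural minor, degree 2 sits 2 semitones above the tonic. Bb + 2 semitones is pitch class 0, spelled on C as C.

C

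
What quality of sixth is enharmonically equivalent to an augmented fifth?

minor

An augmented fifth spans 8 semitones.
A sixth spanning 8 semitones is minor (the major sixth is 9).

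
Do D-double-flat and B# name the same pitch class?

Yes

Dbb is pitch class 0; B# is pitch class 0.
All spellings map to pitch class 0, so they are enharmonically equivalent.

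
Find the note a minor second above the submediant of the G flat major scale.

Fb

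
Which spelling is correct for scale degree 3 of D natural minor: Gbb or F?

F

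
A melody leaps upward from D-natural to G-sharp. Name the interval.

The letter names run D→G, a span of 3 letter steps, so the interval is some kind of fourth.
D to G# is 6 semitones. A perfect fourth is 5, so 6 makes it augmented.

augmented fourth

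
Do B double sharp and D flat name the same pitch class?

B## = pitch class 1 and Db = pitch class 1 — the same pitch class, so they are enharmonic equivalents.

Yes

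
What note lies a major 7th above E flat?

D

E up a major seventh is D#, so the target letter is D.
From Eb, a major seventh is 11 semitones up: D.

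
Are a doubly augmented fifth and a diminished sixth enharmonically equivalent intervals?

A doubly augmented fifth spans 9 semitones; a diminished sixth spans 7.
The spans differ, so they are not enharmonic equivalents.

No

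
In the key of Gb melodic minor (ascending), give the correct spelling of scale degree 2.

Degree 2 takes the letter 1 step above G, which is A.
In melodic minor (ascending), degree 2 sits 2 semitones above the tonic. Gb + 2 semitones is pitch class 8, spelled on A as Ab.

Ab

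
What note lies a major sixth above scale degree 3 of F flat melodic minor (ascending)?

Fb

Scale degree 3 of Fb melodic minor (ascending) is Abb.
A major sixth (9 semitones) above Abb lands on the letter F, giving Fb.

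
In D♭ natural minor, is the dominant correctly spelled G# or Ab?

Each scale degree takes a distinct letter name. Degree 5 of a scale on D must use the letter A.
Ab and G# are enharmonically the same pitch, but only Ab uses the letter A, so it is the correct spelling here.

Ab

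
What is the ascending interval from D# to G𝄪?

augmented fourth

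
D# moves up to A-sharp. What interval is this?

Counting letters D–E–F–G–A gives a fifth.
D#→A# = 7 semitones, exactly the perfect fifth.

perfect fifth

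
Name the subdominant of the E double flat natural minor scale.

Abb

Degree 4 takes the letter 3 steps above E, which is A.
In natural minor, degree 4 sits 5 semitones above the tonic. Ebb + 5 semitones is pitch class 7, spelled on A as Abb.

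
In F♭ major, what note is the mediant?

Ab

The Fb major scale runs Fb Gb Ab Bbb Cb Db Eb.
Degree 3 is Ab.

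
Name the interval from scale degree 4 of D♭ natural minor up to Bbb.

Scale degree 4 of Db natural minor is Gb.
Gb up to Bbb: letters G→B make it a third; 3 semitones makes it minor.

minor third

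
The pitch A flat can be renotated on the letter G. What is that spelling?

G#

Plain G sits 1 semitone below Ab, so on the letter G the same pitch needs a sharp: G#.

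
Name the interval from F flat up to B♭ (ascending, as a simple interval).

augmented fourth

Counting letters F–G–A–B gives a fourth.
Fb→Bb = 6 semitones, 1 wider than the perfect fourth (5), so augmented.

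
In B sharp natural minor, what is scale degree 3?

D#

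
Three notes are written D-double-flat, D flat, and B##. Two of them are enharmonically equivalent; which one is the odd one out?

In 12-tone equal temperament, enharmonic equivalents share a pitch class. Dbb is pitch class 0; Db is pitch class 1; B## is pitch class 1.
Db and B## share pitch class 1, while Dbb is pitch class 0.

Dbb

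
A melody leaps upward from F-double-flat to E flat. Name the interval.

Counting letters F–G–A–B–C–D–E gives a seventh.
Fbb→Eb = 12 semitones, 1 wider than the major seventh (11), so augmented.

augmented seventh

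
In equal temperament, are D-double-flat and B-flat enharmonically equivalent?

Two spellings are enharmonically equivalent only if they share a pitch class.
Here Dbb → 0, Bb → 10; 0 ≠ 10, so they are not.

No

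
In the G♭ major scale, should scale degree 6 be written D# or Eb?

Each scale degree takes a distinct letter name. Degree 6 of a scale on G must use the letter E.
Eb and D# are enharmonically the same pitch, but only Eb uses the letter E, so it is the correct spelling here.

Eb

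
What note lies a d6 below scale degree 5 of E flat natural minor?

D#

Scale degree 5 of Eb natural minor is Bb.
A diminished sixth (7 semitones) below Bb lands on the letter D, giving D#.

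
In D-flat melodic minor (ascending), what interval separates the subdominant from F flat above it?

The subdominant of Db melodic minor (ascending) is Gb.
Gb up to Fb: letters G→F make it a seventh; 10 semitones makes it minor.

minor seventh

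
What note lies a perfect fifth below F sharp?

A fifth below F lands on the letter B.
A perfect fifth spans 7 semitones, so F# moves to pitch class 11. On the letter B that is B.

B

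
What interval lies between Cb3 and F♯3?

doubly augmented fourth

Counting letters C–D–E–F gives a fourth.
Cb→F# = 7 semitones, 2 wider than the perfect fourth (5), so doubly augmented.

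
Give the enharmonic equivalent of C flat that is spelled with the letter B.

Cb is pitch class 11. The letter B alone is pitch class 11.
Pitch class 11 on B needs no accidental: B.

B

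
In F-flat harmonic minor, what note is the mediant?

The Fb harmonic minor scale runs Fb Gb Abb Bbb Cb Dbb Eb.
Degree 3 is Abb.

Abb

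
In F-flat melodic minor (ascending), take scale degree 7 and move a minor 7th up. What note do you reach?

Db

Scale degree 7 of Fb melodic minor (ascending) is Eb.
A minor seventh (10 semitones) above Eb lands on the letter D, giving Db.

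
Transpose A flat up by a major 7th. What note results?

A seventh above A lands on the letter G.
A major seventh spans 11 semitones, so Ab moves to pitch class 7. On the letter G that is G.

G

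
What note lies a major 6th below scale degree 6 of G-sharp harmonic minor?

Scale degree 6 of G# harmonic minor is E.
A major sixth (9 semitones) below E lands on the letter G, giving G.

G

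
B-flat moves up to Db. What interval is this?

The letter names run B→D, a span of 2 letter steps, so the interval is some kind of third.
Bb to Db is 3 semitones. A major third is 4, so 3 makes it minor.

minor third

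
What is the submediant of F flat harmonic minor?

Degree 6 takes the letter 5 steps above F, which is D.
In harmonic minor, degree 6 sits 8 semitones above the tonic. Fb + 8 semitones is pitch class 0, spelled on D as Dbb.

Dbb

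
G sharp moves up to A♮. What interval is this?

minor second

Counting letters G–A gives a second.
G#→A = 1 semitone, 1 narrower than the major second (2), so minor.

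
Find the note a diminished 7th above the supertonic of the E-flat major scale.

The supertonic of Eb major is F.
A diminished seventh (9 semitones) above F lands on the letter E, giving Ebb.

Ebb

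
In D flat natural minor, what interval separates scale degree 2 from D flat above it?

Scale degree 2 of Db natural minor is Eb.
Eb up to Db: letters E→D make it a seventh; 10 semitones makes it minor.

minor seventh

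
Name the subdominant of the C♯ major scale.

F#

The C# major scale runs C# D# E# F# G# A# B#.
Degree 4 is F#.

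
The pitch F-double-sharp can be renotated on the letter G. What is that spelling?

F## is pitch class 7. The letter G alone is pitch class 7.
Pitch class 7 on G needs no accidental: G.

G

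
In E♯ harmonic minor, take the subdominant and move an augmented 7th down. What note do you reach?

Bb

The subdominant of E# harmonic minor is A#.
An augmented seventh (12 semitones) below A# lands on the letter B, giving Bb.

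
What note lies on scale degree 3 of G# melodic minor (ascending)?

The G# melodic minor (ascending) scale runs G# A# B C# D# E# F##.
Degree 3 is B.

B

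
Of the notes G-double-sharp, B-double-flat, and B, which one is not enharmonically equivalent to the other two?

In 12-tone equal temperament, enharmonic equivalents share a pitch class. G## is pitch class 9; Bbb is pitch class 9; B is pitch class 11.
G## and Bbb share pitch class 9, while B is pitch class 11.

B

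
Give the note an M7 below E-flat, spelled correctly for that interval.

Fb

A seventh below E lands on the letter F.
A major seventh spans 11 semitones, so Eb moves to pitch class 4. On the letter F that is Fb.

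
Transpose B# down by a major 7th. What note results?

A seventh below B lands on the letter C.
A major seventh spans 11 semitones, so B# moves to pitch class 1. On the letter C that is C#.

C#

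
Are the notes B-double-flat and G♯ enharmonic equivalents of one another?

Bbb is pitch class 9; G# is pitch class 8.
The pitch classes differ (9 vs. 8), so they are not enharmonic equivalents.

No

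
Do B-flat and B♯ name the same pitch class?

No

Bb is pitch class 10; B# is pitch class 0.
The pitch classes differ (10 vs. 0), so they are not enharmonic equivalents.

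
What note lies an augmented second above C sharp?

C up a major second is D, so the target letter is D.
From C#, an augmented second is 3 semitones up: D##.

D##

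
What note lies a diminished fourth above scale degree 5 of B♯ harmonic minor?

Scale degree 5 of B# harmonic minor is F##.
A diminished fourth (4 semitones) above F## lands on the letter B, giving B.

B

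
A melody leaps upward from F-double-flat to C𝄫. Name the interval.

The letter names run F→C, a span of 4 letter steps, so the interval is some kind of fifth.
Fbb to Cbb is 7 semitones. A perfect fifth is 7, so 7 makes it perfect.

perfect fifth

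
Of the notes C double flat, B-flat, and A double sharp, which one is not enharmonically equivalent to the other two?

In 12-tone equal temperament, enharmonic equivalents share a pitch class. Cbb is pitch class 10; Bb is pitch class 10; A## is pitch class 11.
Cbb and Bb share pitch class 10, while A## is pitch class 11.

A##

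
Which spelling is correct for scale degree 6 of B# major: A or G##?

G##

Each scale degree takes a distinct letter name. Degree 6 of a scale on B must use the letter G.
G## and A are enharmonically the same pitch, but only G## uses the letter G, so it is the correct spelling here.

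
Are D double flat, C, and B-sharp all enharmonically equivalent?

Yes

Dbb is pitch class 0; C is pitch class 0; B# is pitch class 0.
All spellings map to pitch class 0, so they are enharmonically equivalent.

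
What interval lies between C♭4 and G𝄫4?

Counting letters C–D–E–F–G gives a fifth.
Cb→Gbb = 6 semitones, 1 narrower than the perfect fifth (7), so diminished.

diminished fifth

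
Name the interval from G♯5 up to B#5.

major third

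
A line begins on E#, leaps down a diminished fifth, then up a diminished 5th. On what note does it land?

E#

A diminished fifth down from E# is A## (letter A, 6 semitones down).
A diminished fifth up from A## is E# (letter E, 6 semitones up).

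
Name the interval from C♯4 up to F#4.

perfect fourth

Counting letters C–D–E–F gives a fourth.
C#→F# = 5 semitones, exactly the perfect fourth.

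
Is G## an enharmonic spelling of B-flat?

G## is pitch class 9; Bb is pitch class 10.
The pitch classes differ (9 vs. 10), so they are not enharmonic equivalents.

No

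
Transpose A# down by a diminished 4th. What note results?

E##

A down a perfect fourth is E, so the target letter is E.
From A#, a diminished fourth is 4 semitones down: E##.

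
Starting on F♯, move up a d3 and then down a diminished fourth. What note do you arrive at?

A diminished third up from F# is Ab (letter A, 2 semitones up).
A diminished fourth down from Ab is E (letter E, 4 semitones down).

E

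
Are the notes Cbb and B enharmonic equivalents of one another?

Cbb is pitch class 10; B is pitch class 11.
The pitch classes differ (10 vs. 11), so they are not enharmonic equivalents.

No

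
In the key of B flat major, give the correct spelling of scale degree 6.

The Bb major scale runs Bb C D Eb F G A.
Degree 6 is G.

G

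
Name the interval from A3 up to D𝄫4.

doubly diminished fourth

Counting letters A–B–C–D gives a fourth.
A→Dbb = 3 semitones, 2 narrower than the perfect fourth (5), so doubly diminished.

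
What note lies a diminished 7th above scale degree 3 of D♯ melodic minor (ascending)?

Scale degree 3 of D# melodic minor (ascending) is F#.
A diminished seventh (9 semitones) above F# lands on the letter E, giving Eb.

Eb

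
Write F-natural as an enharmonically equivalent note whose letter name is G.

Plain G sits 2 semitones above F, so on the letter G the same pitch needs a double flat: Gbb.

Gbb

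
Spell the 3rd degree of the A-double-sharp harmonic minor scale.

C##

Degree 3 takes the letter 2 steps above A, which is C.
In harmonic minor, degree 3 sits 3 semitones above the tonic. A## + 3 semitones is pitch class 2, spelled on C as C##.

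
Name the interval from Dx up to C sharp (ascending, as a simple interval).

diminished seventh

The letter names run D→C, a span of 6 letter steps, so the interval is some kind of seventh.
D## to C# is 9 semitones. A major seventh is 11, so 9 makes it diminished.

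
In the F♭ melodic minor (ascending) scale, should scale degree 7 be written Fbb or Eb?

Each scale degree takes a distinct letter name. Degree 7 of a scale on F must use the letter E.
Eb and Fbb are enharmonically the same pitch, but only Eb uses the letter E, so it is the correct spelling here.

Eb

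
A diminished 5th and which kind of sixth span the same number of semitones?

A diminished fifth spans 6 semitones.
A sixth spanning 6 semitones is doubly diminished (the major sixth is 9).

doubly diminished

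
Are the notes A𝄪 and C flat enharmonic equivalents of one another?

A## is pitch class 11; Cb is pitch class 11.
All spellings map to pitch class 11, so they are enharmonically equivalent.

Yes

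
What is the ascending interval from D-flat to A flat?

Counting letters D–E–F–G–A gives a fifth.
Db→Ab = 7 semitones, exactly the perfect fifth.

perfect fifth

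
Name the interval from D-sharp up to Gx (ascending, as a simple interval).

augmented fourth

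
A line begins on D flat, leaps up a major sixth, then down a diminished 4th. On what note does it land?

F#

A major sixth up from Db is Bb (letter B, 9 semitones up).
A diminished fourth down from Bb is F# (letter F, 4 semitones down).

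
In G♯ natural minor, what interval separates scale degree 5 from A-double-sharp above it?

augmented fifth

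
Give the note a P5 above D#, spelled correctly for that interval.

A fifth above D lands on the letter A.
A perfect fifth spans 7 semitones, so D# moves to pitch class 10. On the letter A that is A#.

A#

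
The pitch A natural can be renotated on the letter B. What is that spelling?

Bbb

Plain B sits 2 semitones above A, so on the letter B the same pitch needs a double flat: Bbb.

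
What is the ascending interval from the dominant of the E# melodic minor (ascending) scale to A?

diminished seventh

The dominant of E# melodic minor (ascending) is B#.
B# up to A: letters B→A make it a seventh; 9 semitones makes it diminished.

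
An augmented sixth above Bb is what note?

B up a major sixth is G#, so the target letter is G.
From Bb, an augmented sixth is 10 semitones up: G#.

G#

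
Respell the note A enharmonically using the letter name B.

A is pitch class 9. The letter B alone is pitch class 11.
To reach pitch class 9 from B requires an offset of -2 semitones, i.e. double flat: Bbb.

Bbb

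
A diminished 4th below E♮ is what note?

A fourth below E lands on the letter B.
A diminished fourth spans 4 semitones, so E moves to pitch class 0. On the letter B that is B#.

B#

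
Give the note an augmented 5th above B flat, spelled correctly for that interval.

A fifth above B lands on the letter F.
An augmented fifth spans 8 semitones, so Bb moves to pitch class 6. On the letter F that is F#.

F#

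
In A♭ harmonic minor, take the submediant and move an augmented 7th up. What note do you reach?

The submediant of Ab harmonic minor is Fb.
An augmented seventh (12 semitones) above Fb lands on the letter E, giving E.

E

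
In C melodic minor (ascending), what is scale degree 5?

G

Degree 5 takes the letter 4 steps above C, which is G.
In melodic minor (ascending), degree 5 sits 7 semitones above the tonic. C + 7 semitones is pitch class 7, spelled on G as G.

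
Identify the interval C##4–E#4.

Counting letters C–D–E gives a third.
C##→E# = 3 semitones, 1 narrower than the major third (4), so minor.

minor third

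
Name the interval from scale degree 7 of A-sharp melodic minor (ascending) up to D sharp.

diminished fifth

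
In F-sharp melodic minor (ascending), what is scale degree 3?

Degree 3 takes the letter 2 steps above F, which is A.
In melodic minor (ascending), degree 3 sits 3 semitones above the tonic. F# + 3 semitones is pitch class 9, spelled on A as A.

A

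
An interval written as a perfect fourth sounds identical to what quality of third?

augmented

A perfect fourth spans 5 semitones.
A third spanning 5 semitones is augmented (the major third is 4).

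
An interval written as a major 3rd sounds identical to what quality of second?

A major third spans 4 semitones.
A second spanning 4 semitones is doubly augmented (the major second is 2).

doubly augmented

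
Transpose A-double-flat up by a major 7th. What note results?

A up a major seventh is G#, so the target letter is G.
From Abb, a major seventh is 11 semitones up: Gb.

Gb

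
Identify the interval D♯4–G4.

diminished fourth

Counting letters D–E–F–G gives a fourth.
D#→G = 4 semitones, 1 narrower than the perfect fourth (5), so diminished.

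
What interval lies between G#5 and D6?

Counting letters G–A–B–C–D gives a fifth.
G#→D = 6 semitones, 1 narrower than the perfect fifth (7), so diminished.

diminished fifth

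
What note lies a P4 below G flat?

Db

G down a perfect fourth is D, so the target letter is D.
From Gb, a perfect fourth is 5 semitones down: Db.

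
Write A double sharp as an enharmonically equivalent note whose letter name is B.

B

A## is pitch class 11. The letter B alone is pitch class 11.
Pitch class 11 on B needs no accidental: B.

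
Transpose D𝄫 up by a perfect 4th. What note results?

Gbb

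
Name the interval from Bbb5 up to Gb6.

Counting letters B–C–D–E–F–G gives a sixth.
Bbb→Gb = 9 semitones, exactly the major sixth.

major sixth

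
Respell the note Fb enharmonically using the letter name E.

Fb is pitch class 4. The letter E alone is pitch class 4.
Pitch class 4 on E needs no accidental: E.

E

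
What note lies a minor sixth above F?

Db

F up a major sixth is D, so the target letter is D.
From F, a minor sixth is 8 semitones up: Db.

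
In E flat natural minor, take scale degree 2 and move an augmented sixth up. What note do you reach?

D#

Scale degree 2 of Eb natural minor is F.
An augmented sixth (10 semitones) above F lands on the letter D, giving D#.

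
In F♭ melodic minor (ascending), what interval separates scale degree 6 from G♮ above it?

augmented fourth

Scale degree 6 of Fb melodic minor (ascending) is Db.
Db up to G: letters D→G make it a fourth; 6 semitones makes it augmented.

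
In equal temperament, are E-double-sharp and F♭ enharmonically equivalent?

No

E## is pitch class 6; Fb is pitch class 4.
The pitch classes differ (6 vs. 4), so they are not enharmonic equivalents.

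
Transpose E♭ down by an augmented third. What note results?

A third below E lands on the letter C.
An augmented third spans 5 semitones, so Eb moves to pitch class 10. On the letter C that is Cbb.

Cbb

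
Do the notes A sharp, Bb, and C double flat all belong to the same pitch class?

Yes

A# is pitch class 10; Bb is pitch class 10; Cbb is pitch class 10.
All spellings map to pitch class 10, so they are enharmonically equivalent.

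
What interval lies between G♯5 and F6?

diminished seventh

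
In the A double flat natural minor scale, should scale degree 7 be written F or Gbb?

Gbb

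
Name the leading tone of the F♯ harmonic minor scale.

The F# harmonic minor scale runs F# G# A B C# D E#.
Degree 7 is E#.

E#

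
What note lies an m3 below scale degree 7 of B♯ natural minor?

Scale degree 7 of B# natural minor is A#.
A minor third (3 semitones) below A# lands on the letter F, giving F##.

F##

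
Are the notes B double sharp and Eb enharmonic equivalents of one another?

Two spellings are enharmonically equivalent only if they share a pitch class.
Here B## → 1, Eb → 3; 1 ≠ 3, so they are not.

No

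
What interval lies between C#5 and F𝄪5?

augmented fourth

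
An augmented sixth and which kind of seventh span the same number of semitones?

An augmented sixth spans 10 semitones.
A seventh spanning 10 semitones is minor (the major seventh is 11).

minor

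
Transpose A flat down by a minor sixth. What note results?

A sixth below A lands on the letter C.
A minor sixth spans 8 semitones, so Ab moves to pitch class 0. On the letter C that is C.

C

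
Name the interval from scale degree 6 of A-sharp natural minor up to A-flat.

diminished third

Scale degree 6 of A# natural minor is F#.
F# up to Ab: letters F→A make it a third; 2 semitones makes it diminished.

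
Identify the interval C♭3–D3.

The letter names run C→D, a span of 1 letter step, so the interval is some kind of second.
Cb to D is 3 semitones. A major second is 2, so 3 makes it augmented.

augmented second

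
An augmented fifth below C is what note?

Fb

A fifth below C lands on the letter F.
An augmented fifth spans 8 semitones, so C moves to pitch class 4. On the letter F that is Fb.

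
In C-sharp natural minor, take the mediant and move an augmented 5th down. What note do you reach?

The mediant of C# natural minor is E.
An augmented fifth (8 semitones) below E lands on the letter A, giving Ab.

Ab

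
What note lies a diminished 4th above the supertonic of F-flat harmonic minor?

Cbb

The supertonic of Fb harmonic minor is Gb.
A diminished fourth (4 semitones) above Gb lands on the letter C, giving Cbb.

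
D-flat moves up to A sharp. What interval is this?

The letter names run D→A, a span of 4 letter steps, so the interval is some kind of fifth.
Db to A# is 9 semitones. A perfect fifth is 7, so 9 makes it doubly augmented.

doubly augmented fifth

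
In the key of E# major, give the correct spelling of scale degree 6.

C##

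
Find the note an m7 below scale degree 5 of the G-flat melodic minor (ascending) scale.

Eb

Scale degree 5 of Gb melodic minor (ascending) is Db.
A minor seventh (10 semitones) below Db lands on the letter E, giving Eb.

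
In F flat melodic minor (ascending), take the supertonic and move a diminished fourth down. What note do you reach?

D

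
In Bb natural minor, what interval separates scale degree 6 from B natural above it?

Scale degree 6 of Bb natural minor is Gb.
Gb up to B: letters G→B make it a third; 5 semitones makes it augmented.

augmented third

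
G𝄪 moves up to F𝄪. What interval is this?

Counting letters G–A–B–C–D–E–F gives a seventh.
G##→F## = 10 semitones, 1 narrower than the major seventh (11), so minor.

minor seventh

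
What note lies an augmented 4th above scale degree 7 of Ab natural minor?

C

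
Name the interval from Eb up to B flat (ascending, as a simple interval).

perfect fifth

The letter names run E→B, a span of 4 letter steps, so the interval is some kind of fifth.
Eb to Bb is 7 semitones. A perfect fifth is 7, so 7 makes it perfect.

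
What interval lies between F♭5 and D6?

augmented sixth

The letter names run F→D, a span of 5 letter steps, so the interval is some kind of sixth.
Fb to D is 10 semitones. A major sixth is 9, so 10 makes it augmented.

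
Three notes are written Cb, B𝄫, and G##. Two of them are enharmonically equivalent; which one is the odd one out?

Cb

In 12-tone equal temperament, enharmonic equivalents share a pitch class. Cb is pitch class 11; Bbb is pitch class 9; G## is pitch class 9.
Bbb and G## share pitch class 9, while Cb is pitch class 11.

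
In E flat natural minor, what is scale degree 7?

Db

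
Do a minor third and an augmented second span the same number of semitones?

A minor third spans 3 semitones; an augmented second spans 3.
They are enharmonically equivalent.

Yes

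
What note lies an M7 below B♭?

Cb

A seventh below B lands on the letter C.
A major seventh spans 11 semitones, so Bb moves to pitch class 11. On the letter C that is Cb.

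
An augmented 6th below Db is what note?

Fbb

A sixth below D lands on the letter F.
An augmented sixth spans 10 semitones, so Db moves to pitch class 3. On the letter F that is Fbb.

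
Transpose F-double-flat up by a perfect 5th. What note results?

A fifth above F lands on the letter C.
A perfect fifth spans 7 semitones, so Fbb moves to pitch class 10. On the letter C that is Cbb.

Cbb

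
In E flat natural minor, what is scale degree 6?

Cb

Degree 6 takes the letter 5 steps above E, which is C.
In natural minor, degree 6 sits 8 semitones above the tonic. Eb + 8 semitones is pitch class 11, spelled on C as Cb.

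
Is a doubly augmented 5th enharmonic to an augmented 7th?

No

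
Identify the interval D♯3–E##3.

Counting letters D–E gives a second.
D#→E## = 3 semitones, 1 wider than the major second (2), so augmented.

augmented second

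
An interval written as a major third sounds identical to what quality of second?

doubly augmented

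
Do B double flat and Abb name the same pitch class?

Two spellings are enharmonically equivalent only if they share a pitch class.
Here Bbb → 9, Abb → 7; 7 ≠ 9, so they are not.

No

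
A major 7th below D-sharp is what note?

A seventh below D lands on the letter E.
A major seventh spans 11 semitones, so D# moves to pitch class 4. On the letter E that is E.

E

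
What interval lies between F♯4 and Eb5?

diminished seventh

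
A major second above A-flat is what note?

A second above A lands on the letter B.
A major second spans 2 semitones, so Ab moves to pitch class 10. On the letter B that is Bb.

Bb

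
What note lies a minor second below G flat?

F

G down a major second is F, so the target letter is F.
From Gb, a minor second is 1 semitone down: F.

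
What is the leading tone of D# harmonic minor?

C##

Degree 7 takes the letter 6 steps above D, which is C.
In harmonic minor, degree 7 sits 11 semitones above the tonic. D# + 11 semitones is pitch class 2, spelled on C as C##.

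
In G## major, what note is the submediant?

E##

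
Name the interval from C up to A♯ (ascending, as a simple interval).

augmented sixth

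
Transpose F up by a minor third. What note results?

A third above F lands on the letter A.
A minor third spans 3 semitones, so F moves to pitch class 8. On the letter A that is Ab.

Ab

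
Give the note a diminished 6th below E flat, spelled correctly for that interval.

A sixth below E lands on the letter G.
A diminished sixth spans 7 semitones, so Eb moves to pitch class 8. On the letter G that is G#.

G#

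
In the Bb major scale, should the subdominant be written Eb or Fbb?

Each scale degree takes a distinct letter name. Degree 4 of a scale on B must use the letter E.
Eb and Fbb are enharmonically the same pitch, but only Eb uses the letter E, so it is the correct spelling here.

Eb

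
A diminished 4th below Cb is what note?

G

A fourth below C lands on the letter G.
A diminished fourth spans 4 semitones, so Cb moves to pitch class 7. On the letter G that is G.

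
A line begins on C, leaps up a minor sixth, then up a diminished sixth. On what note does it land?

Fbb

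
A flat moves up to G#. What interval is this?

augmented seventh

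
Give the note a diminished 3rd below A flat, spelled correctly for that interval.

F#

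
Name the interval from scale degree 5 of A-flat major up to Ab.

Scale degree 5 of Ab major is Eb.
Eb up to Ab: letters E→A make it a fourth; 5 semitones makes it perfect.

perfect fourth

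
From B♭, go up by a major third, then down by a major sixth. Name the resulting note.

F

A major third up from Bb is D (letter D, 4 semitones up).
A major sixth down from D is F (letter F, 9 semitones down).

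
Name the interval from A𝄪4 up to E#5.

Counting letters A–B–C–D–E gives a fifth.
A##→E# = 6 semitones, 1 narrower than the perfect fifth (7), so diminished.

diminished fifth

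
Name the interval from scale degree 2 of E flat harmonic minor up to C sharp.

Scale degree 2 of Eb harmonic minor is F.
F up to C#: letters F→C make it a fifth; 8 semitones makes it augmented.

augmented fifth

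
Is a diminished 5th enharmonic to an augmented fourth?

Yes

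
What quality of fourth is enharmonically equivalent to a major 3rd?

A major third spans 4 semitones.
A fourth spanning 4 semitones is diminished (the perfect fourth is 5).

diminished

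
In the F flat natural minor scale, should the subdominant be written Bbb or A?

Bbb

Each scale degree takes a distinct letter name. Degree 4 of a scale on F must use the letter B.
Bbb and A are enharmonically the same pitch, but only Bbb uses the letter B, so it is the correct spelling here.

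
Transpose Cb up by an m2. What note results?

A second above C lands on the letter D.
A minor second spans 1 semitone, so Cb moves to pitch class 0. On the letter D that is Dbb.

Dbb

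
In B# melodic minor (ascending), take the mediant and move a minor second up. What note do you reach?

E

The mediant of B# melodic minor (ascending) is D#.
A minor second (1 semitone) above D# lands on the letter E, giving E.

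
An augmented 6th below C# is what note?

A sixth below C lands on the letter E.
An augmented sixth spans 10 semitones, so C# moves to pitch class 3. On the letter E that is Eb.

Eb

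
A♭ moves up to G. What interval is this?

major seventh

Counting letters A–B–C–D–E–F–G gives a seventh.
Ab→G = 11 semitones, exactly the major seventh.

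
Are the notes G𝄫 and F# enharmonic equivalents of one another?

Two spellings are enharmonically equivalent only if they share a pitch class.
Here Gbb → 5, F# → 6; 5 ≠ 6, so they are not.

No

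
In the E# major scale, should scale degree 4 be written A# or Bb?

Each scale degree takes a distinct letter name. Degree 4 of a scale on E must use the letter A.
A# and Bb are enharmonically the same pitch, but only A# uses the letter A, so it is the correct spelling here.

A#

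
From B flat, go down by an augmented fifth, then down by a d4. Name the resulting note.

An augmented fifth down from Bb is Ebb (letter E, 8 semitones down).
A diminished fourth down from Ebb is Bb (letter B, 4 semitones down).

Bb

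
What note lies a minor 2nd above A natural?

Bb

A second above A lands on the letter B.
A minor second spans 1 semitone, so A moves to pitch class 10. On the letter B that is Bb.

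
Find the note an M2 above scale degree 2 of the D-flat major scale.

F

Scale degree 2 of Db major is Eb.
A major second (2 semitones) above Eb lands on the letter F, giving F.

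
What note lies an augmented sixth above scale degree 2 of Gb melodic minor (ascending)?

Scale degree 2 of Gb melodic minor (ascending) is Ab.
An augmented sixth (10 semitones) above Ab lands on the letter F, giving F#.

F#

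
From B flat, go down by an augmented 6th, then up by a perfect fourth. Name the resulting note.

An augmented sixth down from Bb is Dbb (letter D, 10 semitones down).
A perfect fourth up from Dbb is Gbb (letter G, 5 semitones up).

Gbb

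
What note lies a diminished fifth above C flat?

A fifth above C lands on the letter G.
A diminished fifth spans 6 semitones, so Cb moves to pitch class 5. On the letter G that is Gbb.

Gbb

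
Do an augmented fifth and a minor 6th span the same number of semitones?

Yes

An augmented fifth spans 8 semitones; a minor sixth spans 8.
They are enharmonically equivalent.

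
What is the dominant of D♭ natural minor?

Ab

Degree 5 takes the letter 4 steps above D, which is A.
In natural minor, degree 5 sits 7 semitones above the tonic. Db + 7 semitones is pitch class 8, spelled on A as Ab.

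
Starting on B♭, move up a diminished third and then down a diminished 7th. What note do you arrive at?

Eb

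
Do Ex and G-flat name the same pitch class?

Yes

E## is pitch class 6; Gb is pitch class 6.
All spellings map to pitch class 6, so they are enharmonically equivalent.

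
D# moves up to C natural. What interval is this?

Counting letters D–E–F–G–A–B–C gives a seventh.
D#→C = 9 semitones, 2 narrower than the major seventh (11), so diminished.

diminished seventh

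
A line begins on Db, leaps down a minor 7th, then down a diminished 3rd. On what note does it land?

A minor seventh down from Db is Eb (letter E, 10 semitones down).
A diminished third down from Eb is C# (letter C, 2 semitones down).

C#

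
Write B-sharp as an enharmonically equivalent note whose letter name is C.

C

Plain C sits at the same pitch as B#, so on the letter C the same pitch needs a natural: C.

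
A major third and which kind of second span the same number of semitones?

doubly augmented

A major third spans 4 semitones.
A second spanning 4 semitones is doubly augmented (the major second is 2).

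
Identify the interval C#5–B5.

minor seventh

The letter names run C→B, a span of 6 letter steps, so the interval is some kind of seventh.
C# to B is 10 semitones. A major seventh is 11, so 10 makes it minor.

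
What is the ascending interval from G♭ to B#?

doubly augmented third

Counting letters G–A–B gives a third.
Gb→B# = 6 semitones, 2 wider than the major third (4), so doubly augmented.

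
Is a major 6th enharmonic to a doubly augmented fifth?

A major sixth spans 9 semitones; a doubly augmented fifth spans 9.
They are enharmonically equivalent.

Yes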